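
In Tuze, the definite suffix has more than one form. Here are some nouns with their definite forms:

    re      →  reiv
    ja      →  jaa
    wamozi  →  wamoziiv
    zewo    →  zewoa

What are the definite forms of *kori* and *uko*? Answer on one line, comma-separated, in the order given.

The pattern is front/back vowel harmony: -iv when the last vowel of the stem is a front vowel (*re*, *wamozi*); -a when the last vowel of the stem is a back vowel (*ja*, *zewo*).
*kori* — last vowel /i/ (a front vowel) → -iv → *koriiv*.
*uko*: last vowel = /o/, a back vowel → -a → *ukoa*.

koriiv, ukoa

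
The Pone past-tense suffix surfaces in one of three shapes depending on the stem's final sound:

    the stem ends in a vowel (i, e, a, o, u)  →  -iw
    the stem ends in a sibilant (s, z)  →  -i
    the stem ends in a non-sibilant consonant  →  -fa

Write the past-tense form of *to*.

toiw

*to* — final sound /o/ (a vowel) → -iw → *toiw*.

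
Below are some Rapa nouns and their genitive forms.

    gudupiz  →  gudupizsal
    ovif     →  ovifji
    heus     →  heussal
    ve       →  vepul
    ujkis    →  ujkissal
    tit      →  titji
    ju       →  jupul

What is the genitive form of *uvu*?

Looking at the final sound of each stem: -sal when the stem ends in a sibilant (*gudupiz*, *heus*, *ujkis*); -ji when the stem ends in a non-sibilant consonant (*ovif*, *tit*); -pul when the stem ends in a vowel (*ve*, *ju*).
*uvu* — final sound /u/ (a vowel) → -pul → *uvupul*.

uvupul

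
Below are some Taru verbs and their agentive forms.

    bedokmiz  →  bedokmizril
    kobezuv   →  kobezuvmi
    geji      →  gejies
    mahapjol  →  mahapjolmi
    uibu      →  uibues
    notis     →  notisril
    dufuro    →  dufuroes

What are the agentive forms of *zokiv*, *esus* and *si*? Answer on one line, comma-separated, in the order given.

zokivmi, esusril, sies

The suffix is conditioned by the final sound: -ril when the stem ends in a sibilant (*bedokmiz*, *notis*); -mi when the stem ends in a non-sibilant consonant (*kobezuv*, *mahapjol*); -es when the stem ends in a vowel (*geji*, *uibu*, *dufuro*).
Since the final sound of *zokiv* is /v/ (a non-sibilant consonant), it takes -mi, giving *zokivmi*.
Since the final sound of *esus* is /s/ (a sibilant), it takes -ril, giving *esusril*.
The final sound of *si* is /i/, which is a vowel, so the suffix is -es, giving *sies*.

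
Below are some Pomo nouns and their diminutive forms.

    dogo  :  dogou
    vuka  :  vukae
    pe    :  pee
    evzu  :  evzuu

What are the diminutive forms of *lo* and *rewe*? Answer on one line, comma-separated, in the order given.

lou, rewee

The alternation tracks the last vowel of the stem — -u when the last vowel of the stem is a rounded vowel (*dogo*, *evzu*); -e when the last vowel of the stem is an unrounded vowel (*vuka*, *pe*).
*lo*: last vowel = /o/, a rounded vowel → -u → *lou*.
Since the last vowel of *rewe* is /e/ (an unrounded vowel), it takes -e, giving *rewee*.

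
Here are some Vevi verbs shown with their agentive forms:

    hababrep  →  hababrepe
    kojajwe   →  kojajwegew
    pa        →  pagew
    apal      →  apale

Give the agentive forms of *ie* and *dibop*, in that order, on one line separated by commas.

The alternation tracks the final sound of the stem — -e when the stem ends in a consonant (*hababrep*, *apal*); -gew when the stem ends in a vowel (*kojajwe*, *pa*).
Since the final sound of *ie* is /e/ (a vowel), it takes -gew, giving *iegew*.
*dibop*: final sound = /p/, a consonant → -e → *dibope*.

iegew, dibope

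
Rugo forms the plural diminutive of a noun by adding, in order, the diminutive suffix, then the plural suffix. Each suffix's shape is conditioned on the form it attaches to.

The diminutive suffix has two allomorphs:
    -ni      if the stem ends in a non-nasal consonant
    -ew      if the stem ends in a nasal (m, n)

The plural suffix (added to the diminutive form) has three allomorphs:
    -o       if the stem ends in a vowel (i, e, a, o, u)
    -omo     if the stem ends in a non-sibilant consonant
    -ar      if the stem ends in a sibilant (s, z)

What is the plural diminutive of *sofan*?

sofanewomo

*sofan*: final consonant = /n/, a nasal → -ew → *sofanew*.
The final sound of the diminutive form *sofanew* is /w/, which is a non-sibilant consonant, so the plural suffix is -omo, giving *sofanewomo*.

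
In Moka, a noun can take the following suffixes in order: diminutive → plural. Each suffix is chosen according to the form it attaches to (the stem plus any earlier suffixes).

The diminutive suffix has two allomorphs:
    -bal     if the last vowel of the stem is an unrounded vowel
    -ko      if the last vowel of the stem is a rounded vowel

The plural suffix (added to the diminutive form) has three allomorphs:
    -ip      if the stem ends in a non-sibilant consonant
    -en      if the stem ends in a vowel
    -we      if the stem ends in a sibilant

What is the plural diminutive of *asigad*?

asigadbalip

*asigad* — last vowel /a/ (an unrounded vowel) → -bal → *asigadbal*.
The final sound of the diminutive form *asigadbal* is /l/, which is a non-sibilant consonant, so the plural suffix is -ip, giving *asigadbalip*.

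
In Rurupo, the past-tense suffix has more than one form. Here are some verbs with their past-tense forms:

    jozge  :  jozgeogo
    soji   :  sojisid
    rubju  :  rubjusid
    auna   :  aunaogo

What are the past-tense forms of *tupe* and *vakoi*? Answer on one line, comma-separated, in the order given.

tupeogo, vakoisid

The alternation tracks the last vowel of the stem — -sid when the last vowel of the stem is a high vowel (*soji*, *rubju*); -ogo when the last vowel of the stem is a non-high vowel (*jozge*, *auna*).
The last vowel of *tupe* is /e/, which is a non-high vowel, so the suffix is -ogo, giving *tupeogo*.
The last vowel of *vakoi* is /i/, which is a high vowel, so the suffix is -sid, giving *vakoisid*.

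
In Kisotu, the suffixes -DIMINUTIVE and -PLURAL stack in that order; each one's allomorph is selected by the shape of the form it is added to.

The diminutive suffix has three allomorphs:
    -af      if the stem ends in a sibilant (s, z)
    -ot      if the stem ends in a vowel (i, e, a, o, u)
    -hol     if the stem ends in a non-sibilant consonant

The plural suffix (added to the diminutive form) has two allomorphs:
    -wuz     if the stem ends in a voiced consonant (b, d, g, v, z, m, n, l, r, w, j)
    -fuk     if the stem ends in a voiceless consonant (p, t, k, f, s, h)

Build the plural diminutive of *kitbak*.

The final sound of *kitbak* is /k/, which is a non-sibilant consonant, so the diminutive suffix is -hol, giving *kitbakhol*.
The diminutive form *kitbakhol*: final consonant = /l/, voiced → -wuz → *kitbakholwuz*.

kitbakholwuz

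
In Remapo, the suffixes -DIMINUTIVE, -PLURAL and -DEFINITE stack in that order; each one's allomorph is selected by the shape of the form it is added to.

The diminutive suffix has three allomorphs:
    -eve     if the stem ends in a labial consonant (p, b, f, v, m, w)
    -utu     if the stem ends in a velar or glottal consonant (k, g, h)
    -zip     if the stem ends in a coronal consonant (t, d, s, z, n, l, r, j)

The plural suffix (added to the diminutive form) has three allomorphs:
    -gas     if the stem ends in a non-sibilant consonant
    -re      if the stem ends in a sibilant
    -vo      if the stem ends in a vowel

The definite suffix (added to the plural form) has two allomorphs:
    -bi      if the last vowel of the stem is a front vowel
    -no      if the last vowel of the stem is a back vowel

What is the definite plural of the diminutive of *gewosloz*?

gewoslozzipgasno

*gewosloz* — final consonant /z/ (coronal) → -zip → *gewoslozzip*.
The diminutive form *gewoslozzip* — final sound /p/ (a non-sibilant consonant) → -gas → *gewoslozzipgas*.
The last vowel of the plural form *gewoslozzipgas* is /a/, which is a back vowel, so the definite suffix is -no, giving *gewoslozzipgasno*.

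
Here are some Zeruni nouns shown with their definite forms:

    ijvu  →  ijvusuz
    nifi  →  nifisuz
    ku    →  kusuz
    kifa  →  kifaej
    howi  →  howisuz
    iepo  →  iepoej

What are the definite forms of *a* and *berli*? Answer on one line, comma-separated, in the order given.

aej, berlisuz

The alternation tracks the last vowel of the stem — -suz when the last vowel of the stem is a high vowel (*ijvu*, *nifi*, *ku*, *howi*); -ej when the last vowel of the stem is a non-high vowel (*kifa*, *iepo*).
Since the last vowel of *a* is /a/ (a non-high vowel), it takes -ej, giving *aej*.
*berli* — last vowel /i/ (a high vowel) → -suz → *berlisuz*.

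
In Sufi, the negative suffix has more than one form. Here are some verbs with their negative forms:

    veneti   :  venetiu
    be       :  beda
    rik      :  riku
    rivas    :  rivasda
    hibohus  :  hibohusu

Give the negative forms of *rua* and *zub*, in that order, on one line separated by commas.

The pattern is height harmony: -u when the last vowel of the stem is a high vowel (*veneti*, *rik*, *hibohus*); -da when the last vowel of the stem is a non-high vowel (*be*, *rivas*).
The last vowel of *rua* is /a/, which is a non-high vowel, so the suffix is -da, giving *ruada*.
The last vowel of *zub* is /u/, which is a high vowel, so the suffix is -u, giving *zubu*.

ruada, zubu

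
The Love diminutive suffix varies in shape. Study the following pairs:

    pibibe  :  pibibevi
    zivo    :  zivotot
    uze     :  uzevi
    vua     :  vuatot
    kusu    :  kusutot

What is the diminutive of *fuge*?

The suffix is conditioned by the last vowel: -vi when the last vowel of the stem is a front vowel (*pibibe*, *uze*); -tot when the last vowel of the stem is a back vowel (*zivo*, *vua*, *kusu*).
Since the last vowel of *fuge* is /e/ (a front vowel), it takes -vi, giving *fugevi*.

fugevi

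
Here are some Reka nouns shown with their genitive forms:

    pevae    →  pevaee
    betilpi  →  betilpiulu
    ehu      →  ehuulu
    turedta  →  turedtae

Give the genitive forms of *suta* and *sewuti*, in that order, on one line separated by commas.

sutae, sewutiulu

The suffix is conditioned by the last vowel: -ulu when the last vowel of the stem is a high vowel (*betilpi*, *ehu*); -e when the last vowel of the stem is a non-high vowel (*pevae*, *turedta*).
*suta* — last vowel /a/ (a non-high vowel) → -e → *sutae*.
*sewuti* — last vowel /i/ (a high vowel) → -ulu → *sewutiulu*.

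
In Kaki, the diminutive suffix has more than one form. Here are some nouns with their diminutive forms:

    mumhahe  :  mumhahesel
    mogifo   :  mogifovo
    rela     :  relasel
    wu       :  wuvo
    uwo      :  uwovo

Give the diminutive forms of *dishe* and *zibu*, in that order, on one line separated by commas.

Looking at the last vowel of each stem: -vo when the last vowel of the stem is a rounded vowel (*mogifo*, *wu*, *uwo*); -sel when the last vowel of the stem is an unrounded vowel (*mumhahe*, *rela*).
The last vowel of *dishe* is /e/, which is an unrounded vowel, so the suffix is -sel, giving *dishesel*.
*zibu* — last vowel /u/ (a rounded vowel) → -vo → *zibuvo*.

dishesel, zibuvo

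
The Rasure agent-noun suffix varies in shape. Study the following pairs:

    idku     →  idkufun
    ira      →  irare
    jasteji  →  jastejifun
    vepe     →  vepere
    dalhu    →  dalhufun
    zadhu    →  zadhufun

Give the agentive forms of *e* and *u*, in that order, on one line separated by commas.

ere, ufun

The suffix is conditioned by the last vowel: -fun when the last vowel of the stem is a high vowel (*idku*, *jasteji*, *dalhu*, *zadhu*); -re when the last vowel of the stem is a non-high vowel (*ira*, *vepe*).
*e* — last vowel /e/ (a non-high vowel) → -re → *ere*.
*u*: last vowel = /u/, a high vowel → -fun → *ufun*.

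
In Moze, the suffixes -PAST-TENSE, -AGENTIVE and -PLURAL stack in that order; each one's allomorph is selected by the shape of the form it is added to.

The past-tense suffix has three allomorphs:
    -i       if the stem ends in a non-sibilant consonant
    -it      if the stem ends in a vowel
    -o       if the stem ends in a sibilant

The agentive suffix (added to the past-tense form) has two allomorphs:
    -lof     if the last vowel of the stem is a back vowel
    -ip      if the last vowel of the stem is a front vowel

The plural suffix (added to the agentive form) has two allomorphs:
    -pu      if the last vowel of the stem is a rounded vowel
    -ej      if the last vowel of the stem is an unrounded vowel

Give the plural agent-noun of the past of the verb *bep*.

bepiipej

*bep*: final sound = /p/, a non-sibilant consonant → -i → *bepi*.
Since the last vowel of the past-tense form *bepi* is /i/ (a front vowel), it takes -ip, giving *bepiip*.
The last vowel of the agentive form *bepiip* is /i/, which is an unrounded vowel, so the plural suffix is -ej, giving *bepiipej*.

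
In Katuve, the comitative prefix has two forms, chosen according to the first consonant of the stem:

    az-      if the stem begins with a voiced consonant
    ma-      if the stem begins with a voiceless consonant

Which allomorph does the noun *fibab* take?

ma-

The first consonant of *fibab* is /f/, which is voiceless, so the prefix is ma-.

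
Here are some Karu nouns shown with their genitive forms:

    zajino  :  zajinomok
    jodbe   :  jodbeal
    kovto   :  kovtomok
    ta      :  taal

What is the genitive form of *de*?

The alternation tracks the last vowel of the stem — -mok when the last vowel of the stem is a rounded vowel (*zajino*, *kovto*); -al when the last vowel of the stem is an unrounded vowel (*jodbe*, *ta*).
*de* — last vowel /e/ (an unrounded vowel) → -al → *deal*.

deal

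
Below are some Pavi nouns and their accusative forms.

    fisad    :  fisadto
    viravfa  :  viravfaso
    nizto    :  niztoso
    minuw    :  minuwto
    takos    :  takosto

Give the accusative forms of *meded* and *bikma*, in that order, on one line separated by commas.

The pattern is consonant vs. vowel: -to when the stem ends in a consonant (*fisad*, *minuw*, *takos*); -so when the stem ends in a vowel (*viravfa*, *nizto*).
*meded* — final sound /d/ (a consonant) → -to → *mededto*.
*bikma* — final sound /a/ (a vowel) → -so → *bikmaso*.

mededto, bikmaso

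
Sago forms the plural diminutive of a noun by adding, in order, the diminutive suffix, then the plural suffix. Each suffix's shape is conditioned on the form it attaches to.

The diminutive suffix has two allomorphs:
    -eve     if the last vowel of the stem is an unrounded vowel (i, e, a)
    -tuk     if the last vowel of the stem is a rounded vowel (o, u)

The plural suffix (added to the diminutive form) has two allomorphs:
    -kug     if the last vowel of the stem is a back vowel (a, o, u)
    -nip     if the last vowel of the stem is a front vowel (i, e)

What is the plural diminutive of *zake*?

Since the last vowel of *zake* is /e/ (an unrounded vowel), it takes -eve, giving *zakeeve*.
The last vowel of the diminutive form *zakeeve* is /e/, which is a front vowel, so the plural suffix is -nip, giving *zakeevenip*.

zakeevenip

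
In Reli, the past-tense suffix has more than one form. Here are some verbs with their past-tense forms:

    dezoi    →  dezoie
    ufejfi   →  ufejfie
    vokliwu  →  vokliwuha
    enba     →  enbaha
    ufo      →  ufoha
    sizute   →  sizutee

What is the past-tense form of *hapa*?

hapaha

The pattern is front/back vowel harmony: -e when the last vowel of the stem is a front vowel (*dezoi*, *ufejfi*, *sizute*); -ha when the last vowel of the stem is a back vowel (*vokliwu*, *enba*, *ufo*).
*hapa* — last vowel /a/ (a back vowel) → -ha → *hapaha*.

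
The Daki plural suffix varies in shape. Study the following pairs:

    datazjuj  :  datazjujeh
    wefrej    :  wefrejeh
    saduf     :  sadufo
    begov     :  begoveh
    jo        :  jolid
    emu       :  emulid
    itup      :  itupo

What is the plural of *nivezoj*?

nivezojeh

Looking at the final sound of each stem: -o when the stem ends in a voiceless consonant (*saduf*, *itup*); -eh when the stem ends in a voiced consonant (*datazjuj*, *wefrej*, *begov*); -lid when the stem ends in a vowel (*jo*, *emu*).
*nivezoj*: final sound = /j/, a voiced consonant → -eh → *nivezojeh*.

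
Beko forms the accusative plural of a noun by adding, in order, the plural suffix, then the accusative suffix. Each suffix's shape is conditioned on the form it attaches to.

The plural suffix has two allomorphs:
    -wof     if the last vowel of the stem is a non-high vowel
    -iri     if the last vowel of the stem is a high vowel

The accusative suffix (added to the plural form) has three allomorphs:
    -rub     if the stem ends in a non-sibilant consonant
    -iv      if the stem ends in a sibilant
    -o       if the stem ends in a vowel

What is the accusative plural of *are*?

*are*: last vowel = /e/, a non-high vowel → -wof → *arewof*.
The final sound of the plural form *arewof* is /f/, which is a non-sibilant consonant, so the accusative suffix is -rub, giving *arewofrub*.

arewofrub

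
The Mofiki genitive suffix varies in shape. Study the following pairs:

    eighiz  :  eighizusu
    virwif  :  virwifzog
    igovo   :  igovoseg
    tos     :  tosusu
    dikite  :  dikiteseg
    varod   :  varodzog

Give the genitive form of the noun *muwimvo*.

muwimvoseg

Looking at the final sound of each stem: -usu when the stem ends in a sibilant (*eighiz*, *tos*); -zog when the stem ends in a non-sibilant consonant (*virwif*, *varod*); -seg when the stem ends in a vowel (*igovo*, *dikite*).
Since the final sound of *muwimvo* is /o/ (a vowel), it takes -seg, giving *muwimvoseg*.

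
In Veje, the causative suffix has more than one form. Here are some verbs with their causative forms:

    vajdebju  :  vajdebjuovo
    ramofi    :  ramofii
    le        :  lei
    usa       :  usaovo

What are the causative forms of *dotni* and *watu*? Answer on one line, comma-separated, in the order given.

dotnii, watuovo

The alternation tracks the last vowel of the stem — -i when the last vowel of the stem is a front vowel (*ramofi*, *le*); -ovo when the last vowel of the stem is a back vowel (*vajdebju*, *usa*).
The last vowel of *dotni* is /i/, which is a front vowel, so the suffix is -i, giving *dotnii*.
*watu* — last vowel /u/ (a back vowel) → -ovo → *watuovo*.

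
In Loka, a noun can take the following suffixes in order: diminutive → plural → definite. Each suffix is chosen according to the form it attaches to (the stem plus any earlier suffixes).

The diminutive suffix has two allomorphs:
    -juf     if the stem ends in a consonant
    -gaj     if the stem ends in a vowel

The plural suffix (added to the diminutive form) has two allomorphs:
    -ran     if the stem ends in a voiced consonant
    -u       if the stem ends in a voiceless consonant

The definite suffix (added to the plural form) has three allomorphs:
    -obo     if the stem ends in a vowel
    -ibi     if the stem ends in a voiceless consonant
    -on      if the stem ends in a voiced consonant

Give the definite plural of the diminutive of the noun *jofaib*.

jofaibjufuobo

The final sound of *jofaib* is /b/, which is a consonant, so the diminutive suffix is -juf, giving *jofaibjuf*.
The final consonant of the diminutive form *jofaibjuf* is /f/, which is voiceless, so the plural suffix is -u, giving *jofaibjufu*.
Since the final sound of the plural form *jofaibjufu* is /u/ (a vowel), it takes -obo, giving *jofaibjufuobo*.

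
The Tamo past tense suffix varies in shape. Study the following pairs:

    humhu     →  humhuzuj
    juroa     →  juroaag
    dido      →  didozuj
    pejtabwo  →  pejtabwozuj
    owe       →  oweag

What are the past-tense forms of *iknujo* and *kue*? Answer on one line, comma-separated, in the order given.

iknujozuj, kueag

Looking at the last vowel of each stem: -zuj when the last vowel of the stem is a rounded vowel (*humhu*, *dido*, *pejtabwo*); -ag when the last vowel of the stem is an unrounded vowel (*juroa*, *owe*).
Since the last vowel of *iknujo* is /o/ (a rounded vowel), it takes -zuj, giving *iknujozuj*.
*kue*: last vowel = /e/, an unrounded vowel → -ag → *kueag*.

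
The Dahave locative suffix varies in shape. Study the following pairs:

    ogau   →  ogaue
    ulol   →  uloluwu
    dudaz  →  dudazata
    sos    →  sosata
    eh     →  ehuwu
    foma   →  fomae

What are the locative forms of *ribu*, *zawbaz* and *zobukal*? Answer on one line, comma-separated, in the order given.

The suffix is conditioned by the final sound: -ata when the stem ends in a sibilant (*dudaz*, *sos*); -uwu when the stem ends in a non-sibilant consonant (*ulol*, *eh*); -e when the stem ends in a vowel (*ogau*, *foma*).
*ribu* — final sound /u/ (a vowel) → -e → *ribue*.
Since the final sound of *zawbaz* is /z/ (a sibilant), it takes -ata, giving *zawbazata*.
Since the final sound of *zobukal* is /l/ (a non-sibilant consonant), it takes -uwu, giving *zobukaluwu*.

ribue, zawbazata, zobukaluwu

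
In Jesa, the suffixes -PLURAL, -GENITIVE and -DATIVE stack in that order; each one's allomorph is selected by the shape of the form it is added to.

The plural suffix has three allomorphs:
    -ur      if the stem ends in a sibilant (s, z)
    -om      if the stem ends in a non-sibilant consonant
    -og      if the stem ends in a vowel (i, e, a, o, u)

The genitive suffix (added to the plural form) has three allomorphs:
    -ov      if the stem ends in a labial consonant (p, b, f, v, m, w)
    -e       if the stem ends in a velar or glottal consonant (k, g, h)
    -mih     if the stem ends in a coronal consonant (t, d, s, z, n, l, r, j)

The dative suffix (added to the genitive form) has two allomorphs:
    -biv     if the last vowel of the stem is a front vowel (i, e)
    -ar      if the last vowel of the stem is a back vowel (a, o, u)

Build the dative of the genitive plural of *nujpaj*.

The final sound of *nujpaj* is /j/, which is a non-sibilant consonant, so the plural suffix is -om, giving *nujpajom*.
The plural form *nujpajom* — final consonant /m/ (labial) → -ov → *nujpajomov*.
The last vowel of the genitive form *nujpajomov* is /o/, which is a back vowel, so the dative suffix is -ar, giving *nujpajomovar*.

nujpajomovar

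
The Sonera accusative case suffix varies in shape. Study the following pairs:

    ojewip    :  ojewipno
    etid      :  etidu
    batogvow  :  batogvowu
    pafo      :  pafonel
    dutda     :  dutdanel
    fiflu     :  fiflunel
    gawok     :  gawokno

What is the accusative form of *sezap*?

sezapno

The pattern is voicing of the final sound: -no when the stem ends in a voiceless consonant (*ojewip*, *gawok*); -u when the stem ends in a voiced consonant (*etid*, *batogvow*); -nel when the stem ends in a vowel (*pafo*, *dutda*, *fiflu*).
The final sound of *sezap* is /p/, which is a voiceless consonant, so the suffix is -no, giving *sezapno*.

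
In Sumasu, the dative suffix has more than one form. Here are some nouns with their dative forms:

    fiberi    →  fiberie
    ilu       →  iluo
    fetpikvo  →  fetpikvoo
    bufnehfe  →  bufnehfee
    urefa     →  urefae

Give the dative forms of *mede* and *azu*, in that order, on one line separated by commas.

The alternation tracks the last vowel of the stem — -o when the last vowel of the stem is a rounded vowel (*ilu*, *fetpikvo*); -e when the last vowel of the stem is an unrounded vowel (*fiberi*, *bufnehfe*, *urefa*).
*mede*: last vowel = /e/, an unrounded vowel → -e → *medee*.
The last vowel of *azu* is /u/, which is a rounded vowel, so the suffix is -o, giving *azuo*.

medee, azuo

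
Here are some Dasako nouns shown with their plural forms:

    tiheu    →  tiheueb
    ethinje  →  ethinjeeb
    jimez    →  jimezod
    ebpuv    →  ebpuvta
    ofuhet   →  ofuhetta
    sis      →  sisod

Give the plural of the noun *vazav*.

The pattern is sibilance of the final sound: -od when the stem ends in a sibilant (*jimez*, *sis*); -ta when the stem ends in a non-sibilant consonant (*ebpuv*, *ofuhet*); -eb when the stem ends in a vowel (*tiheu*, *ethinje*).
Since the final sound of *vazav* is /v/ (a non-sibilant consonant), it takes -ta, giving *vazavta*.

vazavta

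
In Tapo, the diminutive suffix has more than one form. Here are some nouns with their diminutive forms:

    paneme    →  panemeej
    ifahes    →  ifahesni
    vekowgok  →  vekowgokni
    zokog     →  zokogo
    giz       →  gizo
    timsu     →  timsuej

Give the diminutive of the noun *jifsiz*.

jifsizo

The alternation tracks the final sound of the stem — -ni when the stem ends in a voiceless consonant (*ifahes*, *vekowgok*); -o when the stem ends in a voiced consonant (*zokog*, *giz*); -ej when the stem ends in a vowel (*paneme*, *timsu*).
Since the final sound of *jifsiz* is /z/ (a voiced consonant), it takes -o, giving *jifsizo*.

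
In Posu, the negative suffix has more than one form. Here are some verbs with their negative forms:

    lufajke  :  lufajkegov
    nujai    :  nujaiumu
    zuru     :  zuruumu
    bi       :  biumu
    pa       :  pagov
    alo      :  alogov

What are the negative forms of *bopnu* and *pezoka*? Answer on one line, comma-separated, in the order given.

The alternation tracks the last vowel of the stem — -umu when the last vowel of the stem is a high vowel (*nujai*, *zuru*, *bi*); -gov when the last vowel of the stem is a non-high vowel (*lufajke*, *pa*, *alo*).
*bopnu* — last vowel /u/ (a high vowel) → -umu → *bopnuumu*.
*pezoka* — last vowel /a/ (a non-high vowel) → -gov → *pezokagov*.

bopnuumu, pezokagov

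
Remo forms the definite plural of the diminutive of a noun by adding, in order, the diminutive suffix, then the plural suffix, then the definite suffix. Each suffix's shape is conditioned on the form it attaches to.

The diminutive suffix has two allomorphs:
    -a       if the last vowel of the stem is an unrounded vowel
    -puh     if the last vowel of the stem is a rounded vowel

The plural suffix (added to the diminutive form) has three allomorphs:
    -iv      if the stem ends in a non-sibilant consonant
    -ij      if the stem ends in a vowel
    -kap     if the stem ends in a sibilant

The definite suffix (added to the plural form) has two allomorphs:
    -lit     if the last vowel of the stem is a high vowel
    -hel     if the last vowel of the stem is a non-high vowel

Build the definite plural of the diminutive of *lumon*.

lumonpuhivlit

The last vowel of *lumon* is /o/, which is a rounded vowel, so the diminutive suffix is -puh, giving *lumonpuh*.
The diminutive form *lumonpuh*: final sound = /h/, a non-sibilant consonant → -iv → *lumonpuhiv*.
The last vowel of the plural form *lumonpuhiv* is /i/, which is a high vowel, so the definite suffix is -lit, giving *lumonpuhivlit*.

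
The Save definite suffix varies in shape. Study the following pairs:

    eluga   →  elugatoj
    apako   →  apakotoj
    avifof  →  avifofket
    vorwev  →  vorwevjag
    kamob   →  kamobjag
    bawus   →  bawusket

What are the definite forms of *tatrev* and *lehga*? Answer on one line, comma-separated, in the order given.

tatrevjag, lehgatoj

The alternation tracks the final sound of the stem — -ket when the stem ends in a voiceless consonant (*avifof*, *bawus*); -jag when the stem ends in a voiced consonant (*vorwev*, *kamob*); -toj when the stem ends in a vowel (*eluga*, *apako*).
The final sound of *tatrev* is /v/, which is a voiced consonant, so the suffix is -jag, giving *tatrevjag*.
*lehga*: final sound = /a/, a vowel → -toj → *lehgatoj*.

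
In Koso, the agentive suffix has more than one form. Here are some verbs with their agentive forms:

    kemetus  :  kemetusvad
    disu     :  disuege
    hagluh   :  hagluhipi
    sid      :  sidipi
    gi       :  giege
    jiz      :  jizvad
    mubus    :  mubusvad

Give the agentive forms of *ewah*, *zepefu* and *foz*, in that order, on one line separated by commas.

Looking at the final sound of each stem: -vad when the stem ends in a sibilant (*kemetus*, *jiz*, *mubus*); -ipi when the stem ends in a non-sibilant consonant (*hagluh*, *sid*); -ege when the stem ends in a vowel (*disu*, *gi*).
*ewah*: final sound = /h/, a non-sibilant consonant → -ipi → *ewahipi*.
*zepefu*: final sound = /u/, a vowel → -ege → *zepefuege*.
Since the final sound of *foz* is /z/ (a sibilant), it takes -vad, giving *fozvad*.

ewahipi, zepefuege, fozvad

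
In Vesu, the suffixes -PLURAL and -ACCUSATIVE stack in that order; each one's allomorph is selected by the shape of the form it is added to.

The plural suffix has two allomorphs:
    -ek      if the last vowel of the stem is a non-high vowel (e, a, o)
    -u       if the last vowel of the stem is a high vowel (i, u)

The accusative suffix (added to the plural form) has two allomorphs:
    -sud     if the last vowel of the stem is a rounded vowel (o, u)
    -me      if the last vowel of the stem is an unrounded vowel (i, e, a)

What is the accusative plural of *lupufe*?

lupufeekme

Since the last vowel of *lupufe* is /e/ (a non-high vowel), it takes -ek, giving *lupufeek*.
Since the last vowel of the plural form *lupufeek* is /e/ (an unrounded vowel), it takes -me, giving *lupufeekme*.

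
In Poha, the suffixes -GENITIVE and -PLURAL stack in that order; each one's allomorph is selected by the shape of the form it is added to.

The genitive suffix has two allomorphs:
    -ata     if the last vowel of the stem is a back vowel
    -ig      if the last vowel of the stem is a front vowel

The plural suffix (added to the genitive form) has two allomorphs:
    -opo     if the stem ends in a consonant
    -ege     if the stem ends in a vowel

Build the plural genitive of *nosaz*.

nosazataege

*nosaz* — last vowel /a/ (a back vowel) → -ata → *nosazata*.
The genitive form *nosazata* — final sound /a/ (a vowel) → -ege → *nosazataege*.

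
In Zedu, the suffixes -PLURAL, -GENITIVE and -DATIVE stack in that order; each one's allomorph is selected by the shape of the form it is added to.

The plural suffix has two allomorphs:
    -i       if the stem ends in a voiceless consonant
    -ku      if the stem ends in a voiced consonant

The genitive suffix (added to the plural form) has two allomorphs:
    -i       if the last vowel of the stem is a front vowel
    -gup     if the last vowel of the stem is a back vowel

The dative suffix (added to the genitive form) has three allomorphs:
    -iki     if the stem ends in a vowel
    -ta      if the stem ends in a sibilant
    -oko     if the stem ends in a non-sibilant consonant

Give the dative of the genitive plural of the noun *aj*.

Since the final consonant of *aj* is /j/ (voiced), it takes -ku, giving *ajku*.
The plural form *ajku*: last vowel = /u/, a back vowel → -gup → *ajkugup*.
The final sound of the genitive form *ajkugup* is /p/, which is a non-sibilant consonant, so the dative suffix is -oko, giving *ajkugupoko*.

ajkugupoko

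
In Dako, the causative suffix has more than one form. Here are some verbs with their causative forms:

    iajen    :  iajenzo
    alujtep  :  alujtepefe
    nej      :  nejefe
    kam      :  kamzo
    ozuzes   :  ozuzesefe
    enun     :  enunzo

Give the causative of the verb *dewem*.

The alternation tracks the final consonant of the stem — -zo when the stem ends in a nasal (*iajen*, *kam*, *enun*); -efe when the stem ends in a non-nasal consonant (*alujtep*, *nej*, *ozuzes*).
*dewem*: final consonant = /m/, a nasal → -zo → *dewemzo*.

dewemzo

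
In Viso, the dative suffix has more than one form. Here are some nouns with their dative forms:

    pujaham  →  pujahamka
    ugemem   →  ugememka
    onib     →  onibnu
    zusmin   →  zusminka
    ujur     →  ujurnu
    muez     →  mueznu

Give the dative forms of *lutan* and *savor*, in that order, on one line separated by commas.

The suffix is conditioned by the final consonant: -ka when the stem ends in a nasal (*pujaham*, *ugemem*, *zusmin*); -nu when the stem ends in a non-nasal consonant (*onib*, *ujur*, *muez*).
*lutan* — final consonant /n/ (a nasal) → -ka → *lutanka*.
*savor* — final consonant /r/ (non-nasal) → -nu → *savornu*.

lutanka, savornu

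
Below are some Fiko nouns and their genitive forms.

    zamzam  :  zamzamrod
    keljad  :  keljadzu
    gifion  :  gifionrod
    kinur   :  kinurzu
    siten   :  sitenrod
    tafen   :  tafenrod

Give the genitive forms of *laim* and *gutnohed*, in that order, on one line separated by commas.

laimrod, gutnohedzu

The suffix is conditioned by the final consonant: -rod when the stem ends in a nasal (*zamzam*, *gifion*, *siten*, *tafen*); -zu when the stem ends in a non-nasal consonant (*keljad*, *kinur*).
The final consonant of *laim* is /m/, which is a nasal, so the suffix is -rod, giving *laimrod*.
The final consonant of *gutnohed* is /d/, which is non-nasal, so the suffix is -zu, giving *gutnohedzu*.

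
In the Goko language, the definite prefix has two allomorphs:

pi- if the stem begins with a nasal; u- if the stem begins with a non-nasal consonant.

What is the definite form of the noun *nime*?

*nime* — first consonant /n/ (a nasal) → pi- → *pinime*.

pinime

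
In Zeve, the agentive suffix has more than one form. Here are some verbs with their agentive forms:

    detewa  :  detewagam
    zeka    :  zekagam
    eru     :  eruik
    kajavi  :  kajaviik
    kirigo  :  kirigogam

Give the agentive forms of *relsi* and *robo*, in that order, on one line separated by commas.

The pattern is height harmony: -ik when the last vowel of the stem is a high vowel (*eru*, *kajavi*); -gam when the last vowel of the stem is a non-high vowel (*detewa*, *zeka*, *kirigo*).
Since the last vowel of *relsi* is /i/ (a high vowel), it takes -ik, giving *relsiik*.
The last vowel of *robo* is /o/, which is a non-high vowel, so the suffix is -gam, giving *robogam*.

relsiik, robogam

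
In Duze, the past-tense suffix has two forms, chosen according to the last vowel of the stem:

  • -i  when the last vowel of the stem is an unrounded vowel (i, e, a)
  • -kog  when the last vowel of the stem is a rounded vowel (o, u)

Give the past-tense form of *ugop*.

The last vowel of *ugop* is /o/, which is a rounded vowel, so the suffix is -kog, giving *ugopkog*.

ugopkog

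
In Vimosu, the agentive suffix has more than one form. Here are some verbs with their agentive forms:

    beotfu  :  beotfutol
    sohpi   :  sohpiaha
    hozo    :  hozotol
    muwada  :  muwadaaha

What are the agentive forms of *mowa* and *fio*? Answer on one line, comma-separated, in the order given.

Looking at the last vowel of each stem: -tol when the last vowel of the stem is a rounded vowel (*beotfu*, *hozo*); -aha when the last vowel of the stem is an unrounded vowel (*sohpi*, *muwada*).
*mowa*: last vowel = /a/, an unrounded vowel → -aha → *mowaaha*.
The last vowel of *fio* is /o/, which is a rounded vowel, so the suffix is -tol, giving *fiotol*.

mowaaha, fiotol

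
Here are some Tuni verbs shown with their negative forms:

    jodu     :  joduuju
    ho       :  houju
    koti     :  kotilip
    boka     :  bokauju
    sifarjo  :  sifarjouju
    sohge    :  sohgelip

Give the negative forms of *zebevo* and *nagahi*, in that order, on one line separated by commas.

The pattern is front/back vowel harmony: -lip when the last vowel of the stem is a front vowel (*koti*, *sohge*); -uju when the last vowel of the stem is a back vowel (*jodu*, *ho*, *boka*, *sifarjo*).
*zebevo*: last vowel = /o/, a back vowel → -uju → *zebevouju*.
Since the last vowel of *nagahi* is /i/ (a front vowel), it takes -lip, giving *nagahilip*.

zebevouju, nagahilip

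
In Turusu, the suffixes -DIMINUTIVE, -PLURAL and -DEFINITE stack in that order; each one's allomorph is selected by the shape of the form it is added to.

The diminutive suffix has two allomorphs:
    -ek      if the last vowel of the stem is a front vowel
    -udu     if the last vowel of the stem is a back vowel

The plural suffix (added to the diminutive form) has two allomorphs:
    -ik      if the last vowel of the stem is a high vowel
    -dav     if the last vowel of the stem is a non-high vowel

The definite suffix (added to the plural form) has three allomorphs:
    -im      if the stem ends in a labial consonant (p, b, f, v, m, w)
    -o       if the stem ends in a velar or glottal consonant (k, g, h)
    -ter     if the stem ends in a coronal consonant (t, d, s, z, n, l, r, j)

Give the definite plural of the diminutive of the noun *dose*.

doseekdavim

*dose*: last vowel = /e/, a front vowel → -ek → *doseek*.
The diminutive form *doseek* — last vowel /e/ (a non-high vowel) → -dav → *doseekdav*.
The final consonant of the plural form *doseekdav* is /v/, which is labial, so the definite suffix is -im, giving *doseekdavim*.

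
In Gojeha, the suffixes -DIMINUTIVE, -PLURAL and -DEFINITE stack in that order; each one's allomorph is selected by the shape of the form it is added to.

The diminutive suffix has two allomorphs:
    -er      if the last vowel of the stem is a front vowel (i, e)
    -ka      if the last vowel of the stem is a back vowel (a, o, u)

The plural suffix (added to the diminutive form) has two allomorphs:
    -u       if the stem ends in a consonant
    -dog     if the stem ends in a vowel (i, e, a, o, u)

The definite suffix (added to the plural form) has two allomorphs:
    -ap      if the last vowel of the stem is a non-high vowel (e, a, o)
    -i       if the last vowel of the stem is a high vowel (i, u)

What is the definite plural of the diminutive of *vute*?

vuteerui

The last vowel of *vute* is /e/, which is a front vowel, so the diminutive suffix is -er, giving *vuteer*.
The diminutive form *vuteer* — final sound /r/ (a consonant) → -u → *vuteeru*.
The plural form *vuteeru*: last vowel = /u/, a high vowel → -i → *vuteerui*.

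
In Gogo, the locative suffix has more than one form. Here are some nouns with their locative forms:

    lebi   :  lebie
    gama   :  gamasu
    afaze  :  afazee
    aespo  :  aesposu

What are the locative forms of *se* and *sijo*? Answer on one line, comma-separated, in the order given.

see, sijosu

The alternation tracks the last vowel of the stem — -e when the last vowel of the stem is a front vowel (*lebi*, *afaze*); -su when the last vowel of the stem is a back vowel (*gama*, *aespo*).
Since the last vowel of *se* is /e/ (a front vowel), it takes -e, giving *see*.
The last vowel of *sijo* is /o/, which is a back vowel, so the suffix is -su, giving *sijosu*.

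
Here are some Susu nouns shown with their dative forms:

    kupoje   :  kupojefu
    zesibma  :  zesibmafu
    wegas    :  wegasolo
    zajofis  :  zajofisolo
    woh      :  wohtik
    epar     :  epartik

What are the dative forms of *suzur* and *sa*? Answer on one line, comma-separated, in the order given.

suzurtik, safu

The suffix is conditioned by the final sound: -olo when the stem ends in a sibilant (*wegas*, *zajofis*); -tik when the stem ends in a non-sibilant consonant (*woh*, *epar*); -fu when the stem ends in a vowel (*kupoje*, *zesibma*).
Since the final sound of *suzur* is /r/ (a non-sibilant consonant), it takes -tik, giving *suzurtik*.
The final sound of *sa* is /a/, which is a vowel, so the suffix is -fu, giving *safu*.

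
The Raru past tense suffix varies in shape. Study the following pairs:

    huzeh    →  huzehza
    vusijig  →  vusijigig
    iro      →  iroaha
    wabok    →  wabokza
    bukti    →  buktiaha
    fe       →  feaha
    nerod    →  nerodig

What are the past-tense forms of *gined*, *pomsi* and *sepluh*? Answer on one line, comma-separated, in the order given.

ginedig, pomsiaha, sepluhza

The suffix is conditioned by the final sound: -za when the stem ends in a voiceless consonant (*huzeh*, *wabok*); -ig when the stem ends in a voiced consonant (*vusijig*, *nerod*); -aha when the stem ends in a vowel (*iro*, *bukti*, *fe*).
Since the final sound of *gined* is /d/ (a voiced consonant), it takes -ig, giving *ginedig*.
*pomsi*: final sound = /i/, a vowel → -aha → *pomsiaha*.
Since the final sound of *sepluh* is /h/ (a voiceless consonant), it takes -za, giving *sepluhza*.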